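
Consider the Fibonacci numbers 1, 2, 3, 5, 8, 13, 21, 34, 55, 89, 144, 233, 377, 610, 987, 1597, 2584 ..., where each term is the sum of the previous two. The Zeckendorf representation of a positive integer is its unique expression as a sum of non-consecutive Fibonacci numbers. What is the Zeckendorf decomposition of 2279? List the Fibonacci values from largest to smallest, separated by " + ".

2279: greatest Fibonacci not exceeding it is 1597, leaving 682
682: greatest Fibonacci not exceeding it is 610, leaving 72
72: greatest Fibonacci not exceeding it is 55, leaving 17
17: greatest Fibonacci not exceeding it is 13, leaving 4
4: greatest Fibonacci not exceeding it is 3, leaving 1
1: greatest Fibonacci not exceeding it is 1, leaving 0
So 2279 = 1597 + 610 + 55 + 13 + 3 + 1, with no two terms consecutive in the sequence.

1597 + 610 + 55 + 13 + 3 + 1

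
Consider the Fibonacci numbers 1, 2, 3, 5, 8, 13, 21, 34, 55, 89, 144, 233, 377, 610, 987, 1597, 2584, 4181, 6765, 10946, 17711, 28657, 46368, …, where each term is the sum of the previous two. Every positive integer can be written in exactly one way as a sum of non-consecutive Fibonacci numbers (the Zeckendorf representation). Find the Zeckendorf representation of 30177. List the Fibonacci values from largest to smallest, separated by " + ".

28657 + 987 + 377 + 144 + 8 + 3 + 1

Greedily peel off the largest Fibonacci term at each step:
28657 ≤ 30177 < 46368, so take 28657; remainder 1520
987 ≤ 1520 < 1597, so take 987; remainder 533
377 ≤ 533 < 610, so take 377; remainder 156
144 ≤ 156 < 233, so take 144; remainder 12
8 ≤ 12 < 13, so take 8; remainder 4
3 ≤ 4 < 5, so take 3; remainder 1
1 ≤ 1 < 2, so take 1; remainder 0
So 30177 = 28657 + 987 + 377 + 144 + 8 + 3 + 1, with no two terms consecutive in the sequence.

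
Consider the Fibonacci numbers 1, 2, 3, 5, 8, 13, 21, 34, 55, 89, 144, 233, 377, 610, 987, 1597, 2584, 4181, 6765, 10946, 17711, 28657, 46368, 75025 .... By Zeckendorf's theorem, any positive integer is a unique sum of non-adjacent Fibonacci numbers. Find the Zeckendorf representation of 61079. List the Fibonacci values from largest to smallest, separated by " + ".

46368 + 10946 + 2584 + 987 + 144 + 34 + 13 + 3

Repeatedly subtract the largest Fibonacci number that fits:
61079: greatest Fibonacci not exceeding it is 46368, leaving 14711
14711: greatest Fibonacci not exceeding it is 10946, leaving 3765
3765: greatest Fibonacci not exceeding it is 2584, leaving 1181
1181: greatest Fibonacci not exceeding it is 987, leaving 194
194: greatest Fibonacci not exceeding it is 144, leaving 50
50: greatest Fibonacci not exceeding it is 34, leaving 16
16: greatest Fibonacci not exceeding it is 13, leaving 3
3: greatest Fibonacci not exceeding it is 3, leaving 0
So 61079 = 46368 + 10946 + 2584 + 987 + 144 + 34 + 13 + 3, with no two terms consecutive in the sequence.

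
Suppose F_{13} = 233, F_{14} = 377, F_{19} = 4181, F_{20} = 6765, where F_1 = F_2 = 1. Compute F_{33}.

By the addition formula F_{m+n} = F_m F_{n+1} + F_{m−1} F_n with m=14, n=19: F_{33} = 377·6765 + 233·4181 = 2550405 + 974173 = 3524578.

3524578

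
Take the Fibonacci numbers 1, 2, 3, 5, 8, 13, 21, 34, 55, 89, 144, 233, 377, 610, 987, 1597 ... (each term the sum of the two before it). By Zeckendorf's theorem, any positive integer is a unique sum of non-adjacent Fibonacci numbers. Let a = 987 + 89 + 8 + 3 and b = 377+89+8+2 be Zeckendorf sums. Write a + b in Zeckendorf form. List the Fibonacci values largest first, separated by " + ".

The two numbers are 1087 and 476, so their sum is 1563.
Repeatedly subtract the largest Fibonacci number that fits:
1563: greatest Fibonacci not exceeding it is 987, leaving 576
576: greatest Fibonacci not exceeding it is 377, leaving 199
199: greatest Fibonacci not exceeding it is 144, leaving 55
55: greatest Fibonacci not exceeding it is 55, leaving 0

987 + 377 + 144 + 55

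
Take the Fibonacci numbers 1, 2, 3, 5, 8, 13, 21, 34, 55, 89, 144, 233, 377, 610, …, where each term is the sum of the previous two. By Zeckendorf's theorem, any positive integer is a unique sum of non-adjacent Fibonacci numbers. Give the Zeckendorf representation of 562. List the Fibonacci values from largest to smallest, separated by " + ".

Greedily peel off the largest Fibonacci term at each step:
largest Fibonacci ≤ 562 is 377; 562 − 377 = 185
largest Fibonacci ≤ 185 is 144; 185 − 144 = 41
largest Fibonacci ≤ 41 is 34; 41 − 34 = 7
largest Fibonacci ≤ 7 is 5; 7 − 5 = 2
largest Fibonacci ≤ 2 is 2; 2 − 2 = 0
So 562 = 377 + 144 + 34 + 5 + 2, with no two terms consecutive in the sequence.

377 + 144 + 34 + 5 + 2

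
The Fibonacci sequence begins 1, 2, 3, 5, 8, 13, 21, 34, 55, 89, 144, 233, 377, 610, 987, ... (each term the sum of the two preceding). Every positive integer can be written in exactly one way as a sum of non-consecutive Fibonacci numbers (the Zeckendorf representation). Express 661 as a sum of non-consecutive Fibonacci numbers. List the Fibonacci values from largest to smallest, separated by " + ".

610 + 34 + 13 + 3 + 1

take 610 (≤ 661); 661 − 610 = 51
take 34 (≤ 51); 51 − 34 = 17
take 13 (≤ 17); 17 − 13 = 4
take 3 (≤ 4); 4 − 3 = 1
take 1 (≤ 1); 1 − 1 = 0
So 661 = 610 + 34 + 13 + 3 + 1, with no two terms consecutive in the sequence.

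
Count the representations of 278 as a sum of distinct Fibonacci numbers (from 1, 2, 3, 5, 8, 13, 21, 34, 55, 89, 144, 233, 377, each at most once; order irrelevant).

15

Starting from the Zeckendorf form and repeatedly splitting a term F_k into F_{k−1} + F_{k−2} (when neither is already used) reaches every representation.
278 = 233+34+8+3 = 233+34+8+2+1 = 233+21+13+8+3 = 144+89+34+8+3 = 233+34+5+3+2+1 = … (10 more), for 15 in all.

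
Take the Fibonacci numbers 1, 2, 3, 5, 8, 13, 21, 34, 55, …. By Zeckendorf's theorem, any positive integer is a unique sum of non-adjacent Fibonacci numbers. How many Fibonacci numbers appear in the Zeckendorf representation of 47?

34 ≤ 47 < 55, so take 34; remainder 13
13 ≤ 13 < 21, so take 13; remainder 0
47 = 34 + 13, which has 2 terms.

2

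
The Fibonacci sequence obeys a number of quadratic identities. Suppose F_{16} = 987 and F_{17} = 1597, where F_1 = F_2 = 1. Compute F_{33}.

3524578

By F_{2k+1} = F_k² + F_{k+1}²: F_{33} = 987² + 1597² = 974169 + 2550409 = 3524578.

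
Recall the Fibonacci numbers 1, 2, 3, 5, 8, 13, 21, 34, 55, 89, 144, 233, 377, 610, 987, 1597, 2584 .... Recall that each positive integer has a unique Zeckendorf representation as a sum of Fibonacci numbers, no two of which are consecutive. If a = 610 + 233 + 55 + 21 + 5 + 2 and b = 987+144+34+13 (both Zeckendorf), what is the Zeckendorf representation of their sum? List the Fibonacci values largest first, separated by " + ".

The two numbers are 926 and 1178, so their sum is 2104.
Greedily peel off the largest Fibonacci term at each step:
1597 ≤ 2104 < 2584, so take 1597; remainder 507
377 ≤ 507 < 610, so take 377; remainder 130
89 ≤ 130 < 144, so take 89; remainder 41
34 ≤ 41 < 55, so take 34; remainder 7
5 ≤ 7 < 8, so take 5; remainder 2
2 ≤ 2 < 3, so take 2; remainder 0

1597 + 377 + 89 + 34 + 5 + 2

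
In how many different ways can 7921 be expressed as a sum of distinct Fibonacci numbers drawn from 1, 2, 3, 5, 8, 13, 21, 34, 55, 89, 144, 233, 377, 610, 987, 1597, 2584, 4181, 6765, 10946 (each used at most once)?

34

7921 = 6765+987+144+21+3+1 = 6765+987+144+13+8+3+1 = 6765+987+89+55+21+3+1 = 6765+610+377+144+21+3+1 = … (30 more), for 34 in all.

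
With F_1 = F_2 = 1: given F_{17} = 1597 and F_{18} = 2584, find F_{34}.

By the doubling identity F_{2k} = F_k(2F_{k+1} − F_k): F_{34} = 1597·(2·2584 − 1597) = 1597·3571 = 5702887.

5702887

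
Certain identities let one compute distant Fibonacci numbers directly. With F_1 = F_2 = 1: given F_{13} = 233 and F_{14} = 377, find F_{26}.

By the doubling identity F_{2k} = F_k(2F_{k+1} − F_k): F_{26} = 233·(2·377 − 233) = 233·521 = 121393.

121393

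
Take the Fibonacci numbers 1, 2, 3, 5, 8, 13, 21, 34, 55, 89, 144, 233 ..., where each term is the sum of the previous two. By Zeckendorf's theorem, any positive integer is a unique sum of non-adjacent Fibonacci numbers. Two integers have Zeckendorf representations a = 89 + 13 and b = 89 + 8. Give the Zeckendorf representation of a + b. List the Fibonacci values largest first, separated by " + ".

144 + 55

The two numbers are 102 and 97, so their sum is 199.
199: greatest Fibonacci not exceeding it is 144, leaving 55
55: greatest Fibonacci not exceeding it is 55, leaving 0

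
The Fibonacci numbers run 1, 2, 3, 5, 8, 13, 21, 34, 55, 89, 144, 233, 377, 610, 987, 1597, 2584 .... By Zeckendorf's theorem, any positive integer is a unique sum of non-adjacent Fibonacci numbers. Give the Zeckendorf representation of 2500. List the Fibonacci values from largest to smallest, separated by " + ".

1597 + 610 + 233 + 55 + 5

Greedily peel off the largest Fibonacci term at each step:
largest Fibonacci ≤ 2500 is 1597; 2500 − 1597 = 903
largest Fibonacci ≤ 903 is 610; 903 − 610 = 293
largest Fibonacci ≤ 293 is 233; 293 − 233 = 60
largest Fibonacci ≤ 60 is 55; 60 − 55 = 5
largest Fibonacci ≤ 5 is 5; 5 − 5 = 0
So 2500 = 1597 + 610 + 233 + 55 + 5, with no two terms consecutive in the sequence.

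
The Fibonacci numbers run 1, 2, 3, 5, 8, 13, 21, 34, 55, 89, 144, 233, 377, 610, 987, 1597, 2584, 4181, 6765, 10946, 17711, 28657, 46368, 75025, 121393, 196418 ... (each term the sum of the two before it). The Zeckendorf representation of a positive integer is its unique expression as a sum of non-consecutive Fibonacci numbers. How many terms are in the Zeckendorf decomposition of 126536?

126536: greatest Fibonacci not exceeding it is 121393, leaving 5143
5143: greatest Fibonacci not exceeding it is 4181, leaving 962
962: greatest Fibonacci not exceeding it is 610, leaving 352
352: greatest Fibonacci not exceeding it is 233, leaving 119
119: greatest Fibonacci not exceeding it is 89, leaving 30
30: greatest Fibonacci not exceeding it is 21, leaving 9
9: greatest Fibonacci not exceeding it is 8, leaving 1
1: greatest Fibonacci not exceeding it is 1, leaving 0
126536 = 121393 + 4181 + 610 + 233 + 89 + 21 + 8 + 1, which has 8 terms.

8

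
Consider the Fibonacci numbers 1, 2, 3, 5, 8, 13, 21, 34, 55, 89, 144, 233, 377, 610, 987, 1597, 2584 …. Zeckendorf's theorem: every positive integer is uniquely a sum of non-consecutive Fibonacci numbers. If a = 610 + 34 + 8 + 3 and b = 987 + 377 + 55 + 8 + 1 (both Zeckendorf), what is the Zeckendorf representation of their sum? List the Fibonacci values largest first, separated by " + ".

1597 + 377 + 89 + 13 + 5 + 2

The two numbers are 655 and 1428, so their sum is 2083.
Greedy algorithm:
subtract 1597 from 2083: 486 remains
subtract 377 from 486: 109 remains
subtract 89 from 109: 20 remains
subtract 13 from 20: 7 remains
subtract 5 from 7: 2 remains
subtract 2 from 2: 0 remains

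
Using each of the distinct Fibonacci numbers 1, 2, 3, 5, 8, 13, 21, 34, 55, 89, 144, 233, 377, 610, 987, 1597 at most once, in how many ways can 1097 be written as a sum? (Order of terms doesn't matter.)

1097 = 987+89+21 = 987+89+13+8 = 987+55+34+21 = 610+377+89+21 = 987+89+13+5+3 = … (19 more), for 24 in all.

24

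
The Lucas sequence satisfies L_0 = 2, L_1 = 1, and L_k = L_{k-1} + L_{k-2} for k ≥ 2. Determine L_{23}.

64079

Iterating the recurrence up to L_{17} = 3571 and L_{16} = 2207:
L_{18} = L_{17} + L_{16} = 3571 + 2207 = 5778
L_{19} = L_{18} + L_{17} = 5778 + 3571 = 9349
L_{20} = L_{19} + L_{18} = 9349 + 5778 = 15127
L_{21} = L_{20} + L_{19} = 15127 + 9349 = 24476
L_{22} = L_{21} + L_{20} = 24476 + 15127 = 39603
L_{23} = L_{22} + L_{21} = 39603 + 24476 = 64079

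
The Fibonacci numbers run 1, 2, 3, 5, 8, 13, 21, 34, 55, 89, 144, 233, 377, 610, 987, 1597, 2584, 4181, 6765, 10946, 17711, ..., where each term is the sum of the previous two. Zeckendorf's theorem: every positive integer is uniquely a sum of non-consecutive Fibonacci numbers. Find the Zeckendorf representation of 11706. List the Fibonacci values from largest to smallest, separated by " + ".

10946 + 610 + 144 + 5 + 1

Repeatedly subtract the largest Fibonacci number that fits:
11706: greatest Fibonacci not exceeding it is 10946, leaving 760
760: greatest Fibonacci not exceeding it is 610, leaving 150
150: greatest Fibonacci not exceeding it is 144, leaving 6
6: greatest Fibonacci not exceeding it is 5, leaving 1
1: greatest Fibonacci not exceeding it is 1, leaving 0
So 11706 = 10946 + 610 + 144 + 5 + 1, with no two terms consecutive in the sequence.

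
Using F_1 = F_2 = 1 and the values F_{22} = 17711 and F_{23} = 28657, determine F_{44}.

701408733

By the doubling identity F_{2k} = F_k(2F_{k+1} − F_k): F_{44} = 17711·(2·28657 − 17711) = 17711·39603 = 701408733.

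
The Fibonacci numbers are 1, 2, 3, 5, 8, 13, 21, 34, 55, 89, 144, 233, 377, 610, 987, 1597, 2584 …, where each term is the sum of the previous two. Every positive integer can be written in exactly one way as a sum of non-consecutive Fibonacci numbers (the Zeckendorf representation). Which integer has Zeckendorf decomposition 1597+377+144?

1597+377+144 = 2118.

2118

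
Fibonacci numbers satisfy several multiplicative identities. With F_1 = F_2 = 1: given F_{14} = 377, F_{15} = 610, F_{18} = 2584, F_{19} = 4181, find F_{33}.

3524578

By the addition formula F_{m+n} = F_m F_{n+1} + F_{m−1} F_n with m=19, n=14: F_{33} = 4181·610 + 2584·377 = 2550410 + 974168 = 3524578.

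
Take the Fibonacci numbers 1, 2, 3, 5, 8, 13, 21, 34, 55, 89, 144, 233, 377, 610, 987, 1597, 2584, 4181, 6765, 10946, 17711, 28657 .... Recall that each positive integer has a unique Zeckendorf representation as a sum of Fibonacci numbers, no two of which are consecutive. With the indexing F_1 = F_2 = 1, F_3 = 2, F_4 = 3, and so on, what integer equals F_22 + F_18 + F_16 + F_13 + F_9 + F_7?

21562

F_22 + F_18 + F_16 + F_13 + F_9 + F_7 = 17711 + 2584 + 987 + 233 + 34 + 13 = 21562.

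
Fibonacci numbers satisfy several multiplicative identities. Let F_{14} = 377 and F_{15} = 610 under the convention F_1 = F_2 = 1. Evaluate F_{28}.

By the doubling identity F_{2k} = F_k(2F_{k+1} − F_k): F_{28} = 377·(2·610 − 377) = 377·843 = 317811.

317811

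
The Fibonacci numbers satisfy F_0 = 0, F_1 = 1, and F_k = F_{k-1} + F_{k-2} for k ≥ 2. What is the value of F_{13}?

Iterating the recurrence up to F_{9} = 34 and F_{8} = 21:
F_{10} = F_{9} + F_{8} = 34 + 21 = 55
F_{11} = F_{10} + F_{9} = 55 + 34 = 89
F_{12} = F_{11} + F_{10} = 89 + 55 = 144
F_{13} = F_{12} + F_{11} = 144 + 89 = 233

233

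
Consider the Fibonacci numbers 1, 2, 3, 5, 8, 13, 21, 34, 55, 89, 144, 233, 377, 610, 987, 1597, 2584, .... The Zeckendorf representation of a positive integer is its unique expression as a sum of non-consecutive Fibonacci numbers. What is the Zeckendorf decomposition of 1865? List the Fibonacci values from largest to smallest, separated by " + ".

1865 − 1597 = 268
268 − 233 = 35
35 − 34 = 1
1 − 1 = 0
So 1865 = 1597 + 233 + 34 + 1, with no two terms consecutive in the sequence.

1597 + 233 + 34 + 1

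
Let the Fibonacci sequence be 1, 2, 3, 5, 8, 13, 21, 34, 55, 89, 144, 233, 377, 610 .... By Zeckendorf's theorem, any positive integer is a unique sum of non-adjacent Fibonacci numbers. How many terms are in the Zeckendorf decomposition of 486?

5

Greedily peel off the largest Fibonacci term at each step:
take 377 (≤ 486); 486 − 377 = 109
take 89 (≤ 109); 109 − 89 = 20
take 13 (≤ 20); 20 − 13 = 7
take 5 (≤ 7); 7 − 5 = 2
take 2 (≤ 2); 2 − 2 = 0
486 = 377 + 89 + 13 + 5 + 2, which has 5 terms.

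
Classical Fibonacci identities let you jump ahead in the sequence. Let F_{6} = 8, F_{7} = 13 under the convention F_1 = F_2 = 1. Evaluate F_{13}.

233

By the addition formula F_{m+n} = F_m F_{n+1} + F_{m−1} F_n with m=7, n=6: F_{13} = 13·13 + 8·8 = 169 + 64 = 233.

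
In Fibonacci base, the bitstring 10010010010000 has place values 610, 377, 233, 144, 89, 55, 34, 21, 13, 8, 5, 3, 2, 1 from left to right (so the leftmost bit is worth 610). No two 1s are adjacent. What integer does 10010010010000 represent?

796

Summing the place values of the 1 bits: 610 + 144 + 34 + 8 = 796.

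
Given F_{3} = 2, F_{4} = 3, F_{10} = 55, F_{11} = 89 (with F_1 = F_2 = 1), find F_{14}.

377

By the addition formula F_{m+n} = F_m F_{n+1} + F_{m−1} F_n with m=4, n=10: F_{14} = 3·89 + 2·55 = 267 + 110 = 377.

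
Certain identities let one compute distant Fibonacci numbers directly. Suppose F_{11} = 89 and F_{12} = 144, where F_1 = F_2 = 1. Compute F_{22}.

By the doubling identity F_{2k} = F_k(2F_{k+1} − F_k): F_{22} = 89·(2·144 − 89) = 89·199 = 17711.

17711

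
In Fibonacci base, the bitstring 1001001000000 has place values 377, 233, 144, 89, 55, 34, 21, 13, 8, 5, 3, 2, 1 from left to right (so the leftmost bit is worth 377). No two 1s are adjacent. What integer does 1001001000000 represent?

487

Summing the place values of the 1 bits: 377 + 89 + 21 = 487.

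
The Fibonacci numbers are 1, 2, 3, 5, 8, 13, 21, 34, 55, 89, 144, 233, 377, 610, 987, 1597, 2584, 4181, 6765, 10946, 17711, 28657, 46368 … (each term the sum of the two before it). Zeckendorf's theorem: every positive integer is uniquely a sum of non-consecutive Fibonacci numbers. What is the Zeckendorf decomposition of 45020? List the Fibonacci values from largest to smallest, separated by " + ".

largest Fibonacci ≤ 45020 is 28657; 45020 − 28657 = 16363
largest Fibonacci ≤ 16363 is 10946; 16363 − 10946 = 5417
largest Fibonacci ≤ 5417 is 4181; 5417 − 4181 = 1236
largest Fibonacci ≤ 1236 is 987; 1236 − 987 = 249
largest Fibonacci ≤ 249 is 233; 249 − 233 = 16
largest Fibonacci ≤ 16 is 13; 16 − 13 = 3
largest Fibonacci ≤ 3 is 3; 3 − 3 = 0
So 45020 = 28657 + 10946 + 4181 + 987 + 233 + 13 + 3, with no two terms consecutive in the sequence.

28657 + 10946 + 4181 + 987 + 233 + 13 + 3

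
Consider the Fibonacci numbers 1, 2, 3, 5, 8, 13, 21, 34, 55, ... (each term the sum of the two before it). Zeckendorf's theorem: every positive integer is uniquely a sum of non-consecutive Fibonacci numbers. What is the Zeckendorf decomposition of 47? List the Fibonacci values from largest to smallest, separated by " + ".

take 34 (≤ 47); 47 − 34 = 13
take 13 (≤ 13); 13 − 13 = 0
So 47 = 34 + 13, with no two terms consecutive in the sequence.

34 + 13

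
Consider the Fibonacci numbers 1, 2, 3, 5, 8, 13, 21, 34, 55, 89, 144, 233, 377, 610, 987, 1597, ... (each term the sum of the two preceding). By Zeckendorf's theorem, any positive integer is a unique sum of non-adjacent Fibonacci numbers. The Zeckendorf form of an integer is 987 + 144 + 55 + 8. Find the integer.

987 + 144 + 55 + 8 = 1194.

1194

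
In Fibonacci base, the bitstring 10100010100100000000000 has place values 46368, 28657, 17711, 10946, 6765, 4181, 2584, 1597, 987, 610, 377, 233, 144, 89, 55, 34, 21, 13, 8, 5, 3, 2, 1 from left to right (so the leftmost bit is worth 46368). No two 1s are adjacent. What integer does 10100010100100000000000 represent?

67883

Summing the place values of the 1 bits: 46368 + 17711 + 2584 + 987 + 233 = 67883.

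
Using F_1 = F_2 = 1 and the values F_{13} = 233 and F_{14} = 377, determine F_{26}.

121393

By the doubling identity F_{2k} = F_k(2F_{k+1} − F_k): F_{26} = 233·(2·377 − 233) = 233·521 = 121393.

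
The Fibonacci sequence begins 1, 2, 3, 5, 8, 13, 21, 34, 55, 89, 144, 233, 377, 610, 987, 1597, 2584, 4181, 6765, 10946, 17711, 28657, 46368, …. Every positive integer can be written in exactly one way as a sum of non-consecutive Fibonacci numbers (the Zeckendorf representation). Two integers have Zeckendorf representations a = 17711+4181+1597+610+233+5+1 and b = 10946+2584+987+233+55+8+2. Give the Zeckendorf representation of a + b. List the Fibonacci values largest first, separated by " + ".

The two numbers are 24338 and 14815, so their sum is 39153.
Greedy algorithm:
subtract 28657 from 39153: 10496 remains
subtract 6765 from 10496: 3731 remains
subtract 2584 from 3731: 1147 remains
subtract 987 from 1147: 160 remains
subtract 144 from 160: 16 remains
subtract 13 from 16: 3 remains
subtract 3 from 3: 0 remains

28657 + 6765 + 2584 + 987 + 144 + 13 + 3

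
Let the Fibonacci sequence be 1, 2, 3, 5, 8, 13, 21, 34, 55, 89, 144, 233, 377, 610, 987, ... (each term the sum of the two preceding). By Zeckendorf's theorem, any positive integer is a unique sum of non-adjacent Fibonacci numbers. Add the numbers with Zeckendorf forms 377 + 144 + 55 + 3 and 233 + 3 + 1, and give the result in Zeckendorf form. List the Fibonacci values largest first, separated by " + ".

The two numbers are 579 and 237, so their sum is 816.
816 − 610 = 206
206 − 144 = 62
62 − 55 = 7
7 − 5 = 2
2 − 2 = 0

610 + 144 + 55 + 5 + 2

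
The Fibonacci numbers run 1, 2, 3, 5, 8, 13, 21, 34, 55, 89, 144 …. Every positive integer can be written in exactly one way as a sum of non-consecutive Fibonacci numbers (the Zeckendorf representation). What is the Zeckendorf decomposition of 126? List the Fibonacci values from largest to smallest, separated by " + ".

Repeatedly subtract the largest Fibonacci number that fits:
126: greatest Fibonacci not exceeding it is 89, leaving 37
37: greatest Fibonacci not exceeding it is 34, leaving 3
3: greatest Fibonacci not exceeding it is 3, leaving 0
So 126 = 89 + 34 + 3, with no two terms consecutive in the sequence.

89 + 34 + 3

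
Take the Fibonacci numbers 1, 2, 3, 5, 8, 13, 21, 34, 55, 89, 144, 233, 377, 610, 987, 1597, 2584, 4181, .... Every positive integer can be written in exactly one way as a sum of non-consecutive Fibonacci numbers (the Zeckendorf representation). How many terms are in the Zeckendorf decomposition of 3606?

4

Greedily peel off the largest Fibonacci term at each step:
2584 ≤ 3606 < 4181, so take 2584; remainder 1022
987 ≤ 1022 < 1597, so take 987; remainder 35
34 ≤ 35 < 55, so take 34; remainder 1
1 ≤ 1 < 2, so take 1; remainder 0
3606 = 2584 + 987 + 34 + 1, which has 4 terms.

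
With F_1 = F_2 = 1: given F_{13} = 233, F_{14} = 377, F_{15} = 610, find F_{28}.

317811

By the addition formula F_{m+n} = F_m F_{n+1} + F_{m−1} F_n with m=15, n=13: F_{28} = 610·377 + 377·233 = 229970 + 87841 = 317811.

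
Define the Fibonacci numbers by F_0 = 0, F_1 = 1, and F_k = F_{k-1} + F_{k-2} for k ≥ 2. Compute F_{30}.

832040

Iterating the recurrence up to F_{25} = 75025 and F_{24} = 46368:
F_{26} = F_{25} + F_{24} = 75025 + 46368 = 121393
F_{27} = F_{26} + F_{25} = 121393 + 75025 = 196418
F_{28} = F_{27} + F_{26} = 196418 + 121393 = 317811
F_{29} = F_{28} + F_{27} = 317811 + 196418 = 514229
F_{30} = F_{29} + F_{28} = 514229 + 317811 = 832040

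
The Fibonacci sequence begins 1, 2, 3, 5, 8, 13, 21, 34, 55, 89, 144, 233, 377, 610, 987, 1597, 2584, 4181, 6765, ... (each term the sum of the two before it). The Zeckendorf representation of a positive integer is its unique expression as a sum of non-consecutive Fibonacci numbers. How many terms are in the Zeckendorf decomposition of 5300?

take 4181 (≤ 5300); 5300 − 4181 = 1119
take 987 (≤ 1119); 1119 − 987 = 132
take 89 (≤ 132); 132 − 89 = 43
take 34 (≤ 43); 43 − 34 = 9
take 8 (≤ 9); 9 − 8 = 1
take 1 (≤ 1); 1 − 1 = 0
5300 = 4181 + 987 + 89 + 34 + 8 + 1, which has 6 terms.

6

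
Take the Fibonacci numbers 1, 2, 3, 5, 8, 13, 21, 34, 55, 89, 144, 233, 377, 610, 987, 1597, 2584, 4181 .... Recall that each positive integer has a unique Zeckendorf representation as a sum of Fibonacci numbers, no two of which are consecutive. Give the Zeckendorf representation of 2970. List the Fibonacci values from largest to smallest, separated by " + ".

Greedily peel off the largest Fibonacci term at each step:
largest Fibonacci ≤ 2970 is 2584; 2970 − 2584 = 386
largest Fibonacci ≤ 386 is 377; 386 − 377 = 9
largest Fibonacci ≤ 9 is 8; 9 − 8 = 1
largest Fibonacci ≤ 1 is 1; 1 − 1 = 0
So 2970 = 2584 + 377 + 8 + 1, with no two terms consecutive in the sequence.

2584 + 377 + 8 + 1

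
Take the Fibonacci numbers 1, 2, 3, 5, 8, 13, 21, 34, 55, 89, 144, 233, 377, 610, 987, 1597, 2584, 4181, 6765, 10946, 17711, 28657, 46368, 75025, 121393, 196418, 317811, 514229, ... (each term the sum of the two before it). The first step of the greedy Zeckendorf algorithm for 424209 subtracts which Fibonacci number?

317811 ≤ 424209 < 514229, so the largest Fibonacci number not exceeding 424209 is 317811.

317811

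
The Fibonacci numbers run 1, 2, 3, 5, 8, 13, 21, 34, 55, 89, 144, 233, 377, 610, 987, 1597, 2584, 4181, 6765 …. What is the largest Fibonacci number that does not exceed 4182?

4181

4181 ≤ 4182 < 6765, so the largest Fibonacci number not exceeding 4182 is 4181.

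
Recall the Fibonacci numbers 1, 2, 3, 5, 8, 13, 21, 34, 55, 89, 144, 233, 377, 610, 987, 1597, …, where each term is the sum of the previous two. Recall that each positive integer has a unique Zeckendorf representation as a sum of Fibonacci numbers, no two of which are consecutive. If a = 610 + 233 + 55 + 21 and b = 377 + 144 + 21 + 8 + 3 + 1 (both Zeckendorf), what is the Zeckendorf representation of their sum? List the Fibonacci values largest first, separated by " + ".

987 + 377 + 89 + 13 + 5 + 2

The two numbers are 919 and 554, so their sum is 1473.
Repeatedly subtract the largest Fibonacci number that fits:
1473 − 987 = 486
486 − 377 = 109
109 − 89 = 20
20 − 13 = 7
7 − 5 = 2
2 − 2 = 0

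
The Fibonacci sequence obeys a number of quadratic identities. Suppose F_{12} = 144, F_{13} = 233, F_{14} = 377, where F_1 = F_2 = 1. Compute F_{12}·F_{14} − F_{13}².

144·377 − 233² = 54288 − 54289 = -1. (Cassini's identity: F_{k−1}F_{k+1} − F_k² = (−1)^k.)

-1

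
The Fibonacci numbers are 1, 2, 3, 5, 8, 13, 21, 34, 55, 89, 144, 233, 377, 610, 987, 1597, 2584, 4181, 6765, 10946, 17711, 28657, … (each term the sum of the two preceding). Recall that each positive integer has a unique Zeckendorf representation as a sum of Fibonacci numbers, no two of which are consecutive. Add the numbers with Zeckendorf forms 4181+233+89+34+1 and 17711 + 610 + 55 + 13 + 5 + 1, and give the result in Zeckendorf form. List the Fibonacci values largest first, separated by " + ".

17711 + 4181 + 987 + 34 + 13 + 5 + 2

The two numbers are 4538 and 18395, so their sum is 22933.
17711 ≤ 22933 < 28657, so take 17711; remainder 5222
4181 ≤ 5222 < 6765, so take 4181; remainder 1041
987 ≤ 1041 < 1597, so take 987; remainder 54
34 ≤ 54 < 55, so take 34; remainder 20
13 ≤ 20 < 21, so take 13; remainder 7
5 ≤ 7 < 8, so take 5; remainder 2
2 ≤ 2 < 3, so take 2; remainder 0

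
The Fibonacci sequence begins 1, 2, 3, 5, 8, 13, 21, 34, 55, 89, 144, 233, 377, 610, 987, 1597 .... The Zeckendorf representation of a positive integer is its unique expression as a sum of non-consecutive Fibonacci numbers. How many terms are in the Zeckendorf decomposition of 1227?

4

subtract 987 from 1227: 240 remains
subtract 233 from 240: 7 remains
subtract 5 from 7: 2 remains
subtract 2 from 2: 0 remains
1227 = 987 + 233 + 5 + 2, which has 4 terms.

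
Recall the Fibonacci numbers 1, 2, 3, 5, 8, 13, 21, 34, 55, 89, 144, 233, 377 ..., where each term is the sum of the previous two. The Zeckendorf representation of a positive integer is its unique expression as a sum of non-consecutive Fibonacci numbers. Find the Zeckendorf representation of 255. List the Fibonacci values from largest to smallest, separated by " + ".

255: greatest Fibonacci not exceeding it is 233, leaving 22
22: greatest Fibonacci not exceeding it is 21, leaving 1
1: greatest Fibonacci not exceeding it is 1, leaving 0
So 255 = 233 + 21 + 1, with no two terms consecutive in the sequence.

233 + 21 + 1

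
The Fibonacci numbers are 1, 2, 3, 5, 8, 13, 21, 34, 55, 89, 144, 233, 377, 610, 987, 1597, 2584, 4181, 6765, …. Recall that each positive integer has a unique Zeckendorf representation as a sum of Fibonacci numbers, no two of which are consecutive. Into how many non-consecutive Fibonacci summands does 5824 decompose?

Greedy algorithm:
largest Fibonacci ≤ 5824 is 4181; 5824 − 4181 = 1643
largest Fibonacci ≤ 1643 is 1597; 1643 − 1597 = 46
largest Fibonacci ≤ 46 is 34; 46 − 34 = 12
largest Fibonacci ≤ 12 is 8; 12 − 8 = 4
largest Fibonacci ≤ 4 is 3; 4 − 3 = 1
largest Fibonacci ≤ 1 is 1; 1 − 1 = 0
5824 = 4181 + 1597 + 34 + 8 + 3 + 1, which has 6 terms.

6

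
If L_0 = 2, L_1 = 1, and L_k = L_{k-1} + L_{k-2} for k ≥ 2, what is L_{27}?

Iterating the recurrence up to L_{20} = 15127 and L_{19} = 9349:
L_{21} = L_{20} + L_{19} = 15127 + 9349 = 24476
L_{22} = L_{21} + L_{20} = 24476 + 15127 = 39603
L_{23} = L_{22} + L_{21} = 39603 + 24476 = 64079
L_{24} = L_{23} + L_{22} = 64079 + 39603 = 103682
L_{25} = L_{24} + L_{23} = 103682 + 64079 = 167761
L_{26} = L_{25} + L_{24} = 167761 + 103682 = 271443
L_{27} = L_{26} + L_{25} = 271443 + 167761 = 439204

439204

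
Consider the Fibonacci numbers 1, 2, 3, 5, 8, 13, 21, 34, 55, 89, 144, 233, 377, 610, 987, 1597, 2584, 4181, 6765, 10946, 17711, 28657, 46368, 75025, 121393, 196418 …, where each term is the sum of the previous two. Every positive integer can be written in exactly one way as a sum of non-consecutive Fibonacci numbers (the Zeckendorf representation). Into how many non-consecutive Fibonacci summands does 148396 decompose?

10

Greedy algorithm:
subtract 121393 from 148396: 27003 remains
subtract 17711 from 27003: 9292 remains
subtract 6765 from 9292: 2527 remains
subtract 1597 from 2527: 930 remains
subtract 610 from 930: 320 remains
subtract 233 from 320: 87 remains
subtract 55 from 87: 32 remains
subtract 21 from 32: 11 remains
subtract 8 from 11: 3 remains
subtract 3 from 3: 0 remains
148396 = 121393 + 17711 + 6765 + 1597 + 610 + 233 + 55 + 21 + 8 + 3, which has 10 terms.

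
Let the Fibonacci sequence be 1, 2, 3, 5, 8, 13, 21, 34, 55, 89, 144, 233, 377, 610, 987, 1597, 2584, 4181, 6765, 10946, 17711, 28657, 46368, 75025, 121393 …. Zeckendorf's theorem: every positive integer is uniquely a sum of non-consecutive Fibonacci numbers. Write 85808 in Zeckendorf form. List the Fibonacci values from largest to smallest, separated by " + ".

75025 + 6765 + 2584 + 987 + 377 + 55 + 13 + 2

take 75025 (≤ 85808); 85808 − 75025 = 10783
take 6765 (≤ 10783); 10783 − 6765 = 4018
take 2584 (≤ 4018); 4018 − 2584 = 1434
take 987 (≤ 1434); 1434 − 987 = 447
take 377 (≤ 447); 447 − 377 = 70
take 55 (≤ 70); 70 − 55 = 15
take 13 (≤ 15); 15 − 13 = 2
take 2 (≤ 2); 2 − 2 = 0
So 85808 = 75025 + 6765 + 2584 + 987 + 377 + 55 + 13 + 2, with no two terms consecutive in the sequence.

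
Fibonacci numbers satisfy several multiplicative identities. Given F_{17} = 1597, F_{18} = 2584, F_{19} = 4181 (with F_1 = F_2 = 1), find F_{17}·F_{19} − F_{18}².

1597·4181 − 2584² = 6677057 − 6677056 = 1. (Cassini's identity: F_{k−1}F_{k+1} − F_k² = (−1)^k.)

1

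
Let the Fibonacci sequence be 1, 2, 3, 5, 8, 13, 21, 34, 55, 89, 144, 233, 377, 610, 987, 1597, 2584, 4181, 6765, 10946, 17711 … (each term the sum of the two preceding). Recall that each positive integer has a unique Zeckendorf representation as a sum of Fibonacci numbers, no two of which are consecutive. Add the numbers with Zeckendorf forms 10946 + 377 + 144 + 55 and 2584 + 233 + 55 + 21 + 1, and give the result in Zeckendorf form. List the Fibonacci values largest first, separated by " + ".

10946 + 2584 + 610 + 233 + 34 + 8 + 1

The two numbers are 11522 and 2894, so their sum is 14416.
largest Fibonacci ≤ 14416 is 10946; 14416 − 10946 = 3470
largest Fibonacci ≤ 3470 is 2584; 3470 − 2584 = 886
largest Fibonacci ≤ 886 is 610; 886 − 610 = 276
largest Fibonacci ≤ 276 is 233; 276 − 233 = 43
largest Fibonacci ≤ 43 is 34; 43 − 34 = 9
largest Fibonacci ≤ 9 is 8; 9 − 8 = 1
largest Fibonacci ≤ 1 is 1; 1 − 1 = 0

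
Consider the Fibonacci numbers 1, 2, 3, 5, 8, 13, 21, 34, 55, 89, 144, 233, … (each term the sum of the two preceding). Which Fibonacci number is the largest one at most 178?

144 ≤ 178 < 233, so the largest Fibonacci number not exceeding 178 is 144.

144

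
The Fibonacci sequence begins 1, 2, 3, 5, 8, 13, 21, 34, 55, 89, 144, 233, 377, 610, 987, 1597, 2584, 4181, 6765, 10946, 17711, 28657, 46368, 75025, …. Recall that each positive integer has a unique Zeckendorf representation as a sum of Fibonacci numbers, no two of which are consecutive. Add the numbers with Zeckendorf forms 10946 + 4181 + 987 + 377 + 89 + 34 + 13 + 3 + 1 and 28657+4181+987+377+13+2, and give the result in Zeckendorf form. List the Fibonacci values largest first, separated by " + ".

46368 + 4181 + 233 + 55 + 8 + 3

The two numbers are 16631 and 34217, so their sum is 50848.
Repeatedly subtract the largest Fibonacci number that fits:
take 46368 (≤ 50848); 50848 − 46368 = 4480
take 4181 (≤ 4480); 4480 − 4181 = 299
take 233 (≤ 299); 299 − 233 = 66
take 55 (≤ 66); 66 − 55 = 11
take 8 (≤ 11); 11 − 8 = 3
take 3 (≤ 3); 3 − 3 = 0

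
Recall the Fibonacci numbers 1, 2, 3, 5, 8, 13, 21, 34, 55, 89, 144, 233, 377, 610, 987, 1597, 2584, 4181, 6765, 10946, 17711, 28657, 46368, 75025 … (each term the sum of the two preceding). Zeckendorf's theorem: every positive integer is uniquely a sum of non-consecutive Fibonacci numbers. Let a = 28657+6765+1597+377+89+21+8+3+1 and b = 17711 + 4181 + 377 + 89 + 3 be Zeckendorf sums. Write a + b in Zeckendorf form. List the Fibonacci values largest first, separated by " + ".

46368 + 10946 + 1597 + 610 + 233 + 89 + 34 + 2

The two numbers are 37518 and 22361, so their sum is 59879.
Greedy algorithm:
take 46368 (≤ 59879); 59879 − 46368 = 13511
take 10946 (≤ 13511); 13511 − 10946 = 2565
take 1597 (≤ 2565); 2565 − 1597 = 968
take 610 (≤ 968); 968 − 610 = 358
take 233 (≤ 358); 358 − 233 = 125
take 89 (≤ 125); 125 − 89 = 36
take 34 (≤ 36); 36 − 34 = 2
take 2 (≤ 2); 2 − 2 = 0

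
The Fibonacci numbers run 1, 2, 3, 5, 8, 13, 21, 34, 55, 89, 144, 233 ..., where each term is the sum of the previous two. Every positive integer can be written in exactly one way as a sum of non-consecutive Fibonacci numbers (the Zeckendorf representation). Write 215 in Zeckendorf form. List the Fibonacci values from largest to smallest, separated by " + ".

144 + 55 + 13 + 3

215: greatest Fibonacci not exceeding it is 144, leaving 71
71: greatest Fibonacci not exceeding it is 55, leaving 16
16: greatest Fibonacci not exceeding it is 13, leaving 3
3: greatest Fibonacci not exceeding it is 3, leaving 0
So 215 = 144 + 55 + 13 + 3, with no two terms consecutive in the sequence.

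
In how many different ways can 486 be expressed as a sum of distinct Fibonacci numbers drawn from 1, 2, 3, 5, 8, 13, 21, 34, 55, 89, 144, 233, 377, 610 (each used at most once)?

4

486 = 377+89+13+5+2 = 377+55+34+13+5+2 = 233+144+89+13+5+2 = 233+144+55+34+13+5+2 — 4 representations.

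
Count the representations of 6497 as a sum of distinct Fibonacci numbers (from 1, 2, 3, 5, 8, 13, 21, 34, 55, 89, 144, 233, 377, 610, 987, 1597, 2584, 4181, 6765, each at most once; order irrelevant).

Starting from the Zeckendorf form and repeatedly splitting a term F_k into F_{k−1} + F_{k−2} (when neither is already used) reaches every representation.
6497 = 4181+1597+610+89+13+5+2 = 4181+1597+610+55+34+13+5+2 = 4181+1597+377+233+89+13+5+2 = … (8 more), for 11 in all.

11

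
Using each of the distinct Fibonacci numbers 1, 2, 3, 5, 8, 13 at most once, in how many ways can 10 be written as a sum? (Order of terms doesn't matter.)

2

Starting from the Zeckendorf form and repeatedly splitting a term F_k into F_{k−1} + F_{k−2} (when neither is already used) reaches every representation.
10 = 8+2 = 5+3+2 — 2 representations.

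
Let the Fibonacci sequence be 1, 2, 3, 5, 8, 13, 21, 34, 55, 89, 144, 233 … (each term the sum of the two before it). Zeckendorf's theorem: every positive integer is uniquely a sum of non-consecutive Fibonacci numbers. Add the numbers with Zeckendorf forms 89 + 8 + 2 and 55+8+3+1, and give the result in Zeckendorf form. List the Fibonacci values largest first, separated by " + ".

The two numbers are 99 and 67, so their sum is 166.
166 − 144 = 22
22 − 21 = 1
1 − 1 = 0

144 + 21 + 1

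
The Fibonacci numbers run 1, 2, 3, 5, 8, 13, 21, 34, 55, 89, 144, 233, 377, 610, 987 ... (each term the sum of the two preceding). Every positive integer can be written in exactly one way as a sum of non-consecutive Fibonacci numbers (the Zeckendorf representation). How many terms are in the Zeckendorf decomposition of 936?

Greedy algorithm:
subtract 610 from 936: 326 remains
subtract 233 from 326: 93 remains
subtract 89 from 93: 4 remains
subtract 3 from 4: 1 remains
subtract 1 from 1: 0 remains
936 = 610 + 233 + 89 + 3 + 1, which has 5 terms.

5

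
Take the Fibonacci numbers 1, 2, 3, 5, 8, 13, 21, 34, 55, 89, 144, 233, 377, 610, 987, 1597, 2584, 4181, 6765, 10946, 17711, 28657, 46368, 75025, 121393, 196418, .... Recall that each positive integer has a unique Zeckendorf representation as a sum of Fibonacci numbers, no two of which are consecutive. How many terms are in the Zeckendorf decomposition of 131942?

Greedily peel off the largest Fibonacci term at each step:
121393 ≤ 131942 < 196418, so take 121393; remainder 10549
6765 ≤ 10549 < 10946, so take 6765; remainder 3784
2584 ≤ 3784 < 4181, so take 2584; remainder 1200
987 ≤ 1200 < 1597, so take 987; remainder 213
144 ≤ 213 < 233, so take 144; remainder 69
55 ≤ 69 < 89, so take 55; remainder 14
13 ≤ 14 < 21, so take 13; remainder 1
1 ≤ 1 < 2, so take 1; remainder 0
131942 = 121393 + 6765 + 2584 + 987 + 144 + 55 + 13 + 1, which has 8 terms.

8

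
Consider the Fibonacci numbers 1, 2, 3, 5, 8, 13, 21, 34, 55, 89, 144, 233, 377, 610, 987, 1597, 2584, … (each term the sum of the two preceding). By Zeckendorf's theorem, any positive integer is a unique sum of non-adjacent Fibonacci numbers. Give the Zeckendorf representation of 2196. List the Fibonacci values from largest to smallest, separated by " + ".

1597 + 377 + 144 + 55 + 21 + 2

Greedy algorithm:
largest Fibonacci ≤ 2196 is 1597; 2196 − 1597 = 599
largest Fibonacci ≤ 599 is 377; 599 − 377 = 222
largest Fibonacci ≤ 222 is 144; 222 − 144 = 78
largest Fibonacci ≤ 78 is 55; 78 − 55 = 23
largest Fibonacci ≤ 23 is 21; 23 − 21 = 2
largest Fibonacci ≤ 2 is 2; 2 − 2 = 0
So 2196 = 1597 + 377 + 144 + 55 + 21 + 2, with no two terms consecutive in the sequence.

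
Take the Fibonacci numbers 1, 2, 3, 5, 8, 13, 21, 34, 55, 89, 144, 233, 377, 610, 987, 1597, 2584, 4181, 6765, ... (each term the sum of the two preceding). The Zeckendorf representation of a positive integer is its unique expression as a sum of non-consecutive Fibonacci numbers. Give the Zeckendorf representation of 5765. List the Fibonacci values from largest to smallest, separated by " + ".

4181 + 987 + 377 + 144 + 55 + 21

take 4181 (≤ 5765); 5765 − 4181 = 1584
take 987 (≤ 1584); 1584 − 987 = 597
take 377 (≤ 597); 597 − 377 = 220
take 144 (≤ 220); 220 − 144 = 76
take 55 (≤ 76); 76 − 55 = 21
take 21 (≤ 21); 21 − 21 = 0
So 5765 = 4181 + 987 + 377 + 144 + 55 + 21, with no two terms consecutive in the sequence.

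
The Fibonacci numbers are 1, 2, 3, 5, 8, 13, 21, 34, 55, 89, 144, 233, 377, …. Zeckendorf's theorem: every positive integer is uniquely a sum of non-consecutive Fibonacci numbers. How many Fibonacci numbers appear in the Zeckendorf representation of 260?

4

Greedy algorithm:
233 ≤ 260 < 377, so take 233; remainder 27
21 ≤ 27 < 34, so take 21; remainder 6
5 ≤ 6 < 8, so take 5; remainder 1
1 ≤ 1 < 2, so take 1; remainder 0
260 = 233 + 21 + 5 + 1, which has 4 terms.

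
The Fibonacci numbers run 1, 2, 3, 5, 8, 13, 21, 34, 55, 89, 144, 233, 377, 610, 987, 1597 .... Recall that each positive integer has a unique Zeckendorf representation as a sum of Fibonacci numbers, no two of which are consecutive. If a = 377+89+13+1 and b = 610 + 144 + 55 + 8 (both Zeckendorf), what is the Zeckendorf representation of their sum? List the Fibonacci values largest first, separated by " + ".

987 + 233 + 55 + 21 + 1

The two numbers are 480 and 817, so their sum is 1297.
Repeatedly subtract the largest Fibonacci number that fits:
1297 − 987 = 310
310 − 233 = 77
77 − 55 = 22
22 − 21 = 1
1 − 1 = 0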